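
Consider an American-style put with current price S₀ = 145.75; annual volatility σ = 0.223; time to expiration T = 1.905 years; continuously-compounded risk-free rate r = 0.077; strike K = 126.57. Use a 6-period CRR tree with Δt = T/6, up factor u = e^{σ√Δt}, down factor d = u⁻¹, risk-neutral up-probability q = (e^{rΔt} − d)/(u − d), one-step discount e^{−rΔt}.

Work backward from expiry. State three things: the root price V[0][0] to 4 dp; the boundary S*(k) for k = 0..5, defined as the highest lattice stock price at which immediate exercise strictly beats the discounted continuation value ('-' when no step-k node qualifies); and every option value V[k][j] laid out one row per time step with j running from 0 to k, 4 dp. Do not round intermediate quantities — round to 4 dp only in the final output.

price = 4.5783
boundary = - - - 99.9760 88.1708 99.9760
tree:
4.5783
8.4995 1.7818
15.3135 3.6637 0.4216
26.5940 7.3622 0.9975 0.0000
38.3992 14.3293 2.3599 0.0000 0.0000
48.8104 26.5940 5.5830 0.0000 0.0000 0.0000
57.9923 38.3992 13.2082 0.0000 0.0000 0.0000 0.0000

Δt=0.31750  u=1.13389  d=0.88192  q=0.56685  discount=0.97585
step 6 (expiry): payoffs max(K−S,0) = 57.9923 38.3992 13.2082 0.0000 0.0000 0.0000 0.0000
step 5: (k=5,j=0): S=77.7596, (K−S)⁺=48.8104, hold=45.7536 ⇒ V=48.8104 exercise | (k=5,j=1): S=99.9760, (K−S)⁺=26.5940, hold=23.5372 ⇒ V=26.5940 exercise | (k=5,j=2): S=128.5398, (K−S)⁺=0.0000, hold=5.5830 ⇒ V=5.5830 continue | (k=5,j=3): S=165.2645, (K−S)⁺=0.0000, hold=0.0000 ⇒ V=0.0000 continue | (k=5,j=4): S=212.4816, (K−S)⁺=0.0000, hold=0.0000 ⇒ V=0.0000 continue | (k=5,j=5): S=273.1889, (K−S)⁺=0.0000, hold=0.0000 ⇒ V=0.0000 continue  boundary S*=99.9760
step 4: (k=4,j=0): S=88.1708, (K−S)⁺=38.3992, hold=35.3424 ⇒ V=38.3992 exercise | (k=4,j=1): S=113.3618, (K−S)⁺=13.2082, hold=14.3293 ⇒ V=14.3293 continue | (k=4,j=2): S=145.7500, (K−S)⁺=0.0000, hold=2.3599 ⇒ V=2.3599 continue | (k=4,j=3): S=187.3917, (K−S)⁺=0.0000, hold=0.0000 ⇒ V=0.0000 continue | (k=4,j=4): S=240.9307, (K−S)⁺=0.0000, hold=0.0000 ⇒ V=0.0000 continue  boundary S*=88.1708
step 3: (k=3,j=0): S=99.9760, (K−S)⁺=26.5940, hold=24.1573 ⇒ V=26.5940 exercise | (k=3,j=1): S=128.5398, (K−S)⁺=0.0000, hold=7.3622 ⇒ V=7.3622 continue | (k=3,j=2): S=165.2645, (K−S)⁺=0.0000, hold=0.9975 ⇒ V=0.9975 continue | (k=3,j=3): S=212.4816, (K−S)⁺=0.0000, hold=0.0000 ⇒ V=0.0000 continue  boundary S*=99.9760
step 2: (k=2,j=0): S=113.3618, (K−S)⁺=13.2082, hold=15.3135 ⇒ V=15.3135 continue | (k=2,j=1): S=145.7500, (K−S)⁺=0.0000, hold=3.6637 ⇒ V=3.6637 continue | (k=2,j=2): S=187.3917, (K−S)⁺=0.0000, hold=0.4216 ⇒ V=0.4216 continue  boundary S*=-
step 1: (k=1,j=0): S=128.5398, (K−S)⁺=0.0000, hold=8.4995 ⇒ V=8.4995 continue | (k=1,j=1): S=165.2645, (K−S)⁺=0.0000, hold=1.7818 ⇒ V=1.7818 continue  boundary S*=-
step 0: (k=0,j=0): S=145.7500, (K−S)⁺=0.0000, hold=4.5783 ⇒ V=4.5783 continue  boundary S*=-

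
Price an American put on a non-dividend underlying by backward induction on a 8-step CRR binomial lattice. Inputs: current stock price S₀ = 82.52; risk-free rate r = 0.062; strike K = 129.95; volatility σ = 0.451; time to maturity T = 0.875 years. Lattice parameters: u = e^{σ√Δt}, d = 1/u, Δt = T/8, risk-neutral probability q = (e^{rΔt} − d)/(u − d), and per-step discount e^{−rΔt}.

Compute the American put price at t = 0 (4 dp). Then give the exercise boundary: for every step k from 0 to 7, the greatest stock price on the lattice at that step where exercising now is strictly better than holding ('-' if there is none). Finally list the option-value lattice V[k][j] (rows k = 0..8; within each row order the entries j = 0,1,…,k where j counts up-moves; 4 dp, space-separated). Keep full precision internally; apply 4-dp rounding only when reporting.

Δt=0.10938, u=1.16085, d=0.86144, q=0.48551, disc=e^(-rΔt)=0.99324
k=8 terminal: V=max(K-S,0) → 104.9267 96.2292 84.5086 68.7142 47.4300 18.7479 0.0000 0.0000 0.0000
k=7: j=0 S=29.0483 intr=100.9017 cont=100.0234 V=100.9017[EX]; j=1 S=39.1449 intr=90.8051 cont=89.9269 V=90.8051[EX]; j=2 S=52.7508 intr=77.1992 cont=76.3210 V=77.1992[EX]; j=3 S=71.0857 intr=58.8643 cont=57.9860 V=58.8643[EX]; j=4 S=95.7935 intr=34.1565 cont=33.2782 V=34.1565[EX]; j=5 S=129.0892 intr=0.8608 cont=9.5805 V=9.5805[hold]; j=6 S=173.9576 intr=0.0000 cont=0.0000 V=0.0000[hold]; j=7 S=234.4214 intr=0.0000 cont=0.0000 V=0.0000[hold]  S*(7)=95.7935
k=6: j=0 S=33.7208 intr=96.2292 cont=95.3509 V=96.2292[EX]; j=1 S=45.4414 intr=84.5086 cont=83.6303 V=84.5086[EX]; j=2 S=61.2358 intr=68.7142 cont=67.8359 V=68.7142[EX]; j=3 S=82.5200 intr=47.4300 cont=46.5518 V=47.4300[EX]; j=4 S=111.2021 intr=18.7479 cont=22.0745 V=22.0745[hold]; j=5 S=149.8534 intr=0.0000 cont=4.8958 V=4.8958[hold]; j=6 S=201.9391 intr=0.0000 cont=0.0000 V=0.0000[hold]  S*(6)=82.5200
k=5: j=0 S=39.1449 intr=90.8051 cont=89.9269 V=90.8051[EX]; j=1 S=52.7508 intr=77.1992 cont=76.3210 V=77.1992[EX]; j=2 S=71.0857 intr=58.8643 cont=57.9860 V=58.8643[EX]; j=3 S=95.7935 intr=34.1565 cont=34.8824 V=34.8824[hold]; j=4 S=129.0892 intr=0.8608 cont=13.6413 V=13.6413[hold]; j=5 S=173.9576 intr=0.0000 cont=2.5018 V=2.5018[hold]  S*(5)=71.0857
k=4: j=0 S=45.4414 intr=84.5086 cont=83.6303 V=84.5086[EX]; j=1 S=61.2358 intr=68.7142 cont=67.8359 V=68.7142[EX]; j=2 S=82.5200 intr=47.4300 cont=46.9018 V=47.4300[EX]; j=3 S=111.2021 intr=18.7479 cont=24.4037 V=24.4037[hold]; j=4 S=149.8534 intr=0.0000 cont=8.1774 V=8.1774[hold]  S*(4)=82.5200
k=3: j=0 S=52.7508 intr=77.1992 cont=76.3210 V=77.1992[EX]; j=1 S=71.0857 intr=58.8643 cont=57.9860 V=58.8643[EX]; j=2 S=95.7935 intr=34.1565 cont=36.0056 V=36.0056[hold]; j=3 S=129.0892 intr=0.8608 cont=16.4141 V=16.4141[hold]  S*(3)=71.0857
k=2: j=0 S=61.2358 intr=68.7142 cont=67.8359 V=68.7142[EX]; j=1 S=82.5200 intr=47.4300 cont=47.4434 V=47.4434[hold]; j=2 S=111.2021 intr=18.7479 cont=26.3147 V=26.3147[hold]  S*(2)=61.2358
k=1: j=0 S=71.0857 intr=58.8643 cont=57.9925 V=58.8643[EX]; j=1 S=95.7935 intr=34.1565 cont=36.9340 V=36.9340[hold]  S*(1)=71.0857
k=0: j=0 S=82.5200 intr=47.4300 cont=47.8912 V=47.8912[hold]  S*(0)=-

price = 47.8912
boundary = - 71.0857 61.2358 71.0857 82.5200 71.0857 82.5200 95.7935
tree:
47.8912
58.8643 36.9340
68.7142 47.4434 26.3147
77.1992 58.8643 36.0056 16.4141
84.5086 68.7142 47.4300 24.4037 8.1774
90.8051 77.1992 58.8643 34.8824 13.6413 2.5018
96.2292 84.5086 68.7142 47.4300 22.0745 4.8958 0.0000
100.9017 90.8051 77.1992 58.8643 34.1565 9.5805 0.0000 0.0000
104.9267 96.2292 84.5086 68.7142 47.4300 18.7479 0.0000 0.0000 0.0000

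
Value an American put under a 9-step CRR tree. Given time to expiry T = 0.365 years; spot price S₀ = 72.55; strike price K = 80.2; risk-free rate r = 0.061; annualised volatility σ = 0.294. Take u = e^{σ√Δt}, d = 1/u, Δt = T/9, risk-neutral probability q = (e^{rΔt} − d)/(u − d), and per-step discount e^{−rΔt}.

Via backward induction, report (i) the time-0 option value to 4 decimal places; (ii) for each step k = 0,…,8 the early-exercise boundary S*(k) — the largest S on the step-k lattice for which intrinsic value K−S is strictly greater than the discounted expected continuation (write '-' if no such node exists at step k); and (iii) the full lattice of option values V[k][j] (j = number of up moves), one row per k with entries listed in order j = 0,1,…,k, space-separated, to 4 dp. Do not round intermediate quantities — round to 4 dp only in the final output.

price = 9.2815
boundary = - - 64.4482 60.7432 64.4482 60.7432 64.4482 68.3792 72.5500
tree:
9.2815
12.2724 6.4084
15.7518 8.9370 3.9721
19.4568 12.0735 5.9199 2.0908
22.9488 15.7518 8.5431 3.3889 0.8344
26.2401 19.4568 11.8657 5.3426 1.4989 0.1900
29.3422 22.9488 15.7518 8.1315 2.6472 0.3856 0.0000
32.2659 26.2401 19.4568 11.8208 4.5710 0.7827 0.0000 0.0000
35.0215 29.3422 22.9488 15.7518 7.6500 1.5888 0.0000 0.0000 0.0000
37.6188 32.2659 26.2401 19.4568 11.8208 3.2248 0.0000 0.0000 0.0000 0.0000

Δt=0.04056, u=1.06099, d=0.94251, q=0.50611, disc=e^(-rΔt)=0.99753
k=9 terminal: V=max(K-S,0) → 37.6188 32.2659 26.2401 19.4568 11.8208 3.2248 0.0000 0.0000 0.0000 0.0000
k=8: j=0 S=45.1785 intr=35.0215 cont=34.8234 V=35.0215[EX]; j=1 S=50.8578 intr=29.3422 cont=29.1440 V=29.3422[EX]; j=2 S=57.2512 intr=22.9488 cont=22.7507 V=22.9488[EX]; j=3 S=64.4482 intr=15.7518 cont=15.5536 V=15.7518[EX]; j=4 S=72.5500 intr=7.6500 cont=7.4518 V=7.6500[EX]; j=5 S=81.6703 intr=0.0000 cont=1.5888 V=1.5888[hold]; j=6 S=91.9370 intr=0.0000 cont=0.0000 V=0.0000[hold]; j=7 S=103.4944 intr=0.0000 cont=0.0000 V=0.0000[hold]; j=8 S=116.5047 intr=0.0000 cont=0.0000 V=0.0000[hold]  S*(8)=72.5500
k=7: j=0 S=47.9341 intr=32.2659 cont=32.0677 V=32.2659[EX]; j=1 S=53.9599 intr=26.2401 cont=26.0419 V=26.2401[EX]; j=2 S=60.7432 intr=19.4568 cont=19.2586 V=19.4568[EX]; j=3 S=68.3792 intr=11.8208 cont=11.6226 V=11.8208[EX]; j=4 S=76.9752 intr=3.2248 cont=4.5710 V=4.5710[hold]; j=5 S=86.6517 intr=0.0000 cont=0.7827 V=0.7827[hold]; j=6 S=97.5447 intr=0.0000 cont=0.0000 V=0.0000[hold]; j=7 S=109.8070 intr=0.0000 cont=0.0000 V=0.0000[hold]  S*(7)=68.3792
k=6: j=0 S=50.8578 intr=29.3422 cont=29.1440 V=29.3422[EX]; j=1 S=57.2512 intr=22.9488 cont=22.7507 V=22.9488[EX]; j=2 S=64.4482 intr=15.7518 cont=15.5536 V=15.7518[EX]; j=3 S=72.5500 intr=7.6500 cont=8.1315 V=8.1315[hold]; j=4 S=81.6703 intr=0.0000 cont=2.6472 V=2.6472[hold]; j=5 S=91.9370 intr=0.0000 cont=0.3856 V=0.3856[hold]; j=6 S=103.4944 intr=0.0000 cont=0.0000 V=0.0000[hold]  S*(6)=64.4482
k=5: j=0 S=53.9599 intr=26.2401 cont=26.0419 V=26.2401[EX]; j=1 S=60.7432 intr=19.4568 cont=19.2586 V=19.4568[EX]; j=2 S=68.3792 intr=11.8208 cont=11.8657 V=11.8657[hold]; j=3 S=76.9752 intr=3.2248 cont=5.3426 V=5.3426[hold]; j=4 S=86.6517 intr=0.0000 cont=1.4989 V=1.4989[hold]; j=5 S=97.5447 intr=0.0000 cont=0.1900 V=0.1900[hold]  S*(5)=60.7432
k=4: j=0 S=57.2512 intr=22.9488 cont=22.7507 V=22.9488[EX]; j=1 S=64.4482 intr=15.7518 cont=15.5763 V=15.7518[EX]; j=2 S=72.5500 intr=7.6500 cont=8.5431 V=8.5431[hold]; j=3 S=81.6703 intr=0.0000 cont=3.3889 V=3.3889[hold]; j=4 S=91.9370 intr=0.0000 cont=0.8344 V=0.8344[hold]  S*(4)=64.4482
k=3: j=0 S=60.7432 intr=19.4568 cont=19.2586 V=19.4568[EX]; j=1 S=68.3792 intr=11.8208 cont=12.0735 V=12.0735[hold]; j=2 S=76.9752 intr=3.2248 cont=5.9199 V=5.9199[hold]; j=3 S=86.6517 intr=0.0000 cont=2.0908 V=2.0908[hold]  S*(3)=60.7432
k=2: j=0 S=64.4482 intr=15.7518 cont=15.6812 V=15.7518[EX]; j=1 S=72.5500 intr=7.6500 cont=8.9370 V=8.9370[hold]; j=2 S=81.6703 intr=0.0000 cont=3.9721 V=3.9721[hold]  S*(2)=64.4482
k=1: j=0 S=68.3792 intr=11.8208 cont=12.2724 V=12.2724[hold]; j=1 S=76.9752 intr=3.2248 cont=6.4084 V=6.4084[hold]  S*(1)=-
k=0: j=0 S=72.5500 intr=7.6500 cont=9.2815 V=9.2815[hold]  S*(0)=-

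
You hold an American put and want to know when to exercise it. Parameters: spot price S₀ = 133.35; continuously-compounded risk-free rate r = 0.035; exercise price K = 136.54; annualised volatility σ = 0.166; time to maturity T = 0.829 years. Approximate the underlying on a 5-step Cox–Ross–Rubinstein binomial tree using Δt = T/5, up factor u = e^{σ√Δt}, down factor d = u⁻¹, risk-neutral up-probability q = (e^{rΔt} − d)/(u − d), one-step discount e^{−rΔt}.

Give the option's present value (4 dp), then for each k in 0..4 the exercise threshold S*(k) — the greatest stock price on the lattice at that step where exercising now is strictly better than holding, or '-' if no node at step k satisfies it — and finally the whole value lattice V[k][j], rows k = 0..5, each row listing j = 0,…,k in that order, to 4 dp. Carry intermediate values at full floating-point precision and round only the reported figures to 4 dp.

price = 8.3477
boundary = - - 116.4884 108.8748 116.4884
tree:
8.3477
13.2212 4.0506
20.0516 7.2154 1.2450
27.6652 12.3810 2.6426 0.0000
34.7811 20.0516 5.6091 0.0000 0.0000
41.4320 27.6652 11.9056 0.0000 0.0000 0.0000

Δt=0.16580, u=1.06993, d=0.93464, q=0.52613, disc=e^(-rΔt)=0.99421
k=5 terminal: V=max(K-S,0) → 41.4320 27.6652 11.9056 0.0000 0.0000 0.0000
k=4: j=0 S=101.7589 intr=34.7811 cont=33.9911 V=34.7811[EX]; j=1 S=116.4884 intr=20.0516 cont=19.2616 V=20.0516[EX]; j=2 S=133.3500 intr=3.1900 cont=5.6091 V=5.6091[hold]; j=3 S=152.6523 intr=0.0000 cont=0.0000 V=0.0000[hold]; j=4 S=174.7486 intr=0.0000 cont=0.0000 V=0.0000[hold]  S*(4)=116.4884
k=3: j=0 S=108.8748 intr=27.6652 cont=26.8751 V=27.6652[EX]; j=1 S=124.6344 intr=11.9056 cont=12.3810 V=12.3810[hold]; j=2 S=142.6751 intr=0.0000 cont=2.6426 V=2.6426[hold]; j=3 S=163.3272 intr=0.0000 cont=0.0000 V=0.0000[hold]  S*(3)=108.8748
k=2: j=0 S=116.4884 intr=20.0516 cont=19.5102 V=20.0516[EX]; j=1 S=133.3500 intr=3.1900 cont=7.2154 V=7.2154[hold]; j=2 S=152.6523 intr=0.0000 cont=1.2450 V=1.2450[hold]  S*(2)=116.4884
k=1: j=0 S=124.6344 intr=11.9056 cont=13.2212 V=13.2212[hold]; j=1 S=142.6751 intr=0.0000 cont=4.0506 V=4.0506[hold]  S*(1)=-
k=0: j=0 S=133.3500 intr=3.1900 cont=8.3477 V=8.3477[hold]  S*(0)=-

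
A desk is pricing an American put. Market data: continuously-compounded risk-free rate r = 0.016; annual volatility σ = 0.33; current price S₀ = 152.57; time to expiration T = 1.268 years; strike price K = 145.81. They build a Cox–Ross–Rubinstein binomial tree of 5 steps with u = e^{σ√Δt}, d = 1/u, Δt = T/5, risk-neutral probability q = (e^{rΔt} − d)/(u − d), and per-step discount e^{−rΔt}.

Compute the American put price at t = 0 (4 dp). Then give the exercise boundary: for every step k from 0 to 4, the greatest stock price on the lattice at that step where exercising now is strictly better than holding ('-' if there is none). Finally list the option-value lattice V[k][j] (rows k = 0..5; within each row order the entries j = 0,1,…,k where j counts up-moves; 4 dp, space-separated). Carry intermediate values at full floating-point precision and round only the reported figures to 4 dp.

price = 18.4848
boundary = - - - 92.6725 109.4268
tree:
18.4848
27.2858 8.7488
38.9250 14.4346 2.4314
53.1375 23.2810 4.6126 0.0000
67.3265 36.3832 8.7503 0.0000 0.0000
79.3431 53.1375 16.5999 0.0000 0.0000 0.0000

params: Δt=0.25360 u=1.18079 d=0.84689 q=0.47073 e^(-rΔt)=0.99595
t_5 payoffs: 79.3431 53.1375 16.5999 0.0000 0.0000 0.0000
t_4: node(4,0) S=78.4835 payoff=67.3265 vs cont=66.7361 → 67.3265 [stop]  node(4,1) S=109.4268 payoff=36.3832 vs cont=35.7927 → 36.3832 [stop]  node(4,2) S=152.5700 payoff=0.0000 vs cont=8.7503 → 8.7503 [wait]  node(4,3) S=212.7230 payoff=0.0000 vs cont=0.0000 → 0.0000 [wait]  node(4,4) S=296.5923 payoff=0.0000 vs cont=0.0000 → 0.0000 [wait]  ⇒ S*(4)=109.4268
t_3: node(3,0) S=92.6725 payoff=53.1375 vs cont=52.5470 → 53.1375 [stop]  node(3,1) S=129.2101 payoff=16.5999 vs cont=23.2810 → 23.2810 [wait]  node(3,2) S=180.1531 payoff=0.0000 vs cont=4.6126 → 4.6126 [wait]  node(3,3) S=251.1812 payoff=0.0000 vs cont=0.0000 → 0.0000 [wait]  ⇒ S*(3)=92.6725
t_2: node(2,0) S=109.4268 payoff=36.3832 vs cont=38.9250 → 38.9250 [wait]  node(2,1) S=152.5700 payoff=0.0000 vs cont=14.4346 → 14.4346 [wait]  node(2,2) S=212.7230 payoff=0.0000 vs cont=2.4314 → 2.4314 [wait]  ⇒ S*(2)=-
t_1: node(1,0) S=129.2101 payoff=16.5999 vs cont=27.2858 → 27.2858 [wait]  node(1,1) S=180.1531 payoff=0.0000 vs cont=8.7488 → 8.7488 [wait]  ⇒ S*(1)=-
t_0: node(0,0) S=152.5700 payoff=0.0000 vs cont=18.4848 → 18.4848 [wait]  ⇒ S*(0)=-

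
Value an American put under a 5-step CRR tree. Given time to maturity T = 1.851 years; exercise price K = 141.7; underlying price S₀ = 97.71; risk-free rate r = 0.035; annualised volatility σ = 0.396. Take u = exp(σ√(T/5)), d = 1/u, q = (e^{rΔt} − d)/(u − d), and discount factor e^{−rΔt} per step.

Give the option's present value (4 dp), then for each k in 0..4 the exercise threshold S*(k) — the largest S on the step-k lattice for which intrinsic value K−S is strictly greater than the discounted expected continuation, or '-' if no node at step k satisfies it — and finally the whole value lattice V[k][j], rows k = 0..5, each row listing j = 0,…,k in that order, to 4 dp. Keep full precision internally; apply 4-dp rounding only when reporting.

params: Δt=0.37020 u=1.27245 d=0.78589 q=0.46686 e^(-rΔt)=0.98713
t_5 payoffs: 112.4087 94.2737 64.9110 17.3691 0.0000 0.0000
t_4: node(4,0) S=37.2717 payoff=104.4283 vs cont=102.6042 → 104.4283 [stop]  node(4,1) S=60.3475 payoff=81.3525 vs cont=79.5284 → 81.3525 [stop]  node(4,2) S=97.7100 payoff=43.9900 vs cont=42.1658 → 43.9900 [stop]  node(4,3) S=158.2046 payoff=0.0000 vs cont=9.1410 → 9.1410 [wait]  node(4,4) S=256.1527 payoff=0.0000 vs cont=0.0000 → 0.0000 [wait]  ⇒ S*(4)=97.7100
t_3: node(3,0) S=47.4263 payoff=94.2737 vs cont=92.4496 → 94.2737 [stop]  node(3,1) S=76.7890 payoff=64.9110 vs cont=63.0868 → 64.9110 [stop]  node(3,2) S=124.3309 payoff=17.3691 vs cont=27.3636 → 27.3636 [wait]  node(3,3) S=201.3071 payoff=0.0000 vs cont=4.8107 → 4.8107 [wait]  ⇒ S*(3)=76.7890
t_2: node(2,0) S=60.3475 payoff=81.3525 vs cont=79.5284 → 81.3525 [stop]  node(2,1) S=97.7100 payoff=43.9900 vs cont=46.7718 → 46.7718 [wait]  node(2,2) S=158.2046 payoff=0.0000 vs cont=16.6179 → 16.6179 [wait]  ⇒ S*(2)=60.3475
t_1: node(1,0) S=76.7890 payoff=64.9110 vs cont=64.3688 → 64.9110 [stop]  node(1,1) S=124.3309 payoff=17.3691 vs cont=32.2734 → 32.2734 [wait]  ⇒ S*(1)=76.7890
t_0: node(0,0) S=97.7100 payoff=43.9900 vs cont=49.0344 → 49.0344 [wait]  ⇒ S*(0)=-

price = 49.0344
boundary = - 76.7890 60.3475 76.7890 97.7100
tree:
49.0344
64.9110 32.2734
81.3525 46.7718 16.6179
94.2737 64.9110 27.3636 4.8107
104.4283 81.3525 43.9900 9.1410 0.0000
112.4087 94.2737 64.9110 17.3691 0.0000 0.0000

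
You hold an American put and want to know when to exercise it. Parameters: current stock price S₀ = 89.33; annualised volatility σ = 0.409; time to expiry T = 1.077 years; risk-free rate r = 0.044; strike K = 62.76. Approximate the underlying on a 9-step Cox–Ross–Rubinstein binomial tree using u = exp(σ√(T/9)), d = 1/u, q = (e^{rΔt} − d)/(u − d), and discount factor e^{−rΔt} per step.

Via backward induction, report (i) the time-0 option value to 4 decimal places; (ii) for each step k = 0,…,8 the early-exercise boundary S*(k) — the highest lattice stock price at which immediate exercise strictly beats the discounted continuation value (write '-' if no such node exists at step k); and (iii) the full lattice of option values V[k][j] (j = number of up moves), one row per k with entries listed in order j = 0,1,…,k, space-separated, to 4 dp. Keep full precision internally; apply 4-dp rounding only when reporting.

params: Δt=0.11967 u=1.15198 d=0.86807 q=0.48328 e^(-rΔt)=0.99475
t_9 payoffs: 37.7575 29.5801 18.7282 4.3269 0.0000 0.0000 0.0000 0.0000 0.0000 0.0000
t_8: node(8,0) S=28.8024 payoff=33.9576 vs cont=33.6280 → 33.9576 [stop]  node(8,1) S=38.2227 payoff=24.5373 vs cont=24.2078 → 24.5373 [stop]  node(8,2) S=50.7239 payoff=12.0361 vs cont=11.7065 → 12.0361 [stop]  node(8,3) S=67.3140 payoff=0.0000 vs cont=2.2240 → 2.2240 [wait]  node(8,4) S=89.3300 payoff=0.0000 vs cont=0.0000 → 0.0000 [wait]  node(8,5) S=118.5467 payoff=0.0000 vs cont=0.0000 → 0.0000 [wait]  node(8,6) S=157.3192 payoff=0.0000 vs cont=0.0000 → 0.0000 [wait]  node(8,7) S=208.7728 payoff=0.0000 vs cont=0.0000 → 0.0000 [wait]  node(8,8) S=277.0550 payoff=0.0000 vs cont=0.0000 → 0.0000 [wait]  ⇒ S*(8)=50.7239
t_7: node(7,0) S=33.1799 payoff=29.5801 vs cont=29.2505 → 29.5801 [stop]  node(7,1) S=44.0318 payoff=18.7282 vs cont=18.3986 → 18.7282 [stop]  node(7,2) S=58.4331 payoff=4.3269 vs cont=7.2558 → 7.2558 [wait]  node(7,3) S=77.5445 payoff=0.0000 vs cont=1.1432 → 1.1432 [wait]  node(7,4) S=102.9066 payoff=0.0000 vs cont=0.0000 → 0.0000 [wait]  node(7,5) S=136.5638 payoff=0.0000 vs cont=0.0000 → 0.0000 [wait]  node(7,6) S=181.2290 payoff=0.0000 vs cont=0.0000 → 0.0000 [wait]  node(7,7) S=240.5027 payoff=0.0000 vs cont=0.0000 → 0.0000 [wait]  ⇒ S*(7)=44.0318
t_6: node(6,0) S=38.2227 payoff=24.5373 vs cont=24.2078 → 24.5373 [stop]  node(6,1) S=50.7239 payoff=12.0361 vs cont=13.1145 → 13.1145 [wait]  node(6,2) S=67.3140 payoff=0.0000 vs cont=4.2791 → 4.2791 [wait]  node(6,3) S=89.3300 payoff=0.0000 vs cont=0.5876 → 0.5876 [wait]  node(6,4) S=118.5467 payoff=0.0000 vs cont=0.0000 → 0.0000 [wait]  node(6,5) S=157.3192 payoff=0.0000 vs cont=0.0000 → 0.0000 [wait]  node(6,6) S=208.7728 payoff=0.0000 vs cont=0.0000 → 0.0000 [wait]  ⇒ S*(6)=38.2227
t_5: node(5,0) S=44.0318 payoff=18.7282 vs cont=18.9170 → 18.9170 [wait]  node(5,1) S=58.4331 payoff=4.3269 vs cont=8.7981 → 8.7981 [wait]  node(5,2) S=77.5445 payoff=0.0000 vs cont=2.4819 → 2.4819 [wait]  node(5,3) S=102.9066 payoff=0.0000 vs cont=0.3020 → 0.3020 [wait]  node(5,4) S=136.5638 payoff=0.0000 vs cont=0.0000 → 0.0000 [wait]  node(5,5) S=181.2290 payoff=0.0000 vs cont=0.0000 → 0.0000 [wait]  ⇒ S*(5)=-
t_4: node(4,0) S=50.7239 payoff=12.0361 vs cont=13.9531 → 13.9531 [wait]  node(4,1) S=67.3140 payoff=0.0000 vs cont=5.7154 → 5.7154 [wait]  node(4,2) S=89.3300 payoff=0.0000 vs cont=1.4209 → 1.4209 [wait]  node(4,3) S=118.5467 payoff=0.0000 vs cont=0.1552 → 0.1552 [wait]  node(4,4) S=157.3192 payoff=0.0000 vs cont=0.0000 → 0.0000 [wait]  ⇒ S*(4)=-
t_3: node(3,0) S=58.4331 payoff=4.3269 vs cont=9.9196 → 9.9196 [wait]  node(3,1) S=77.5445 payoff=0.0000 vs cont=3.6209 → 3.6209 [wait]  node(3,2) S=102.9066 payoff=0.0000 vs cont=0.8050 → 0.8050 [wait]  node(3,3) S=136.5638 payoff=0.0000 vs cont=0.0798 → 0.0798 [wait]  ⇒ S*(3)=-
t_2: node(2,0) S=67.3140 payoff=0.0000 vs cont=6.8394 → 6.8394 [wait]  node(2,1) S=89.3300 payoff=0.0000 vs cont=2.2481 → 2.2481 [wait]  node(2,2) S=118.5467 payoff=0.0000 vs cont=0.4521 → 0.4521 [wait]  ⇒ S*(2)=-
t_1: node(1,0) S=77.5445 payoff=0.0000 vs cont=4.5963 → 4.5963 [wait]  node(1,1) S=102.9066 payoff=0.0000 vs cont=1.3729 → 1.3729 [wait]  ⇒ S*(1)=-
t_0: node(0,0) S=89.3300 payoff=0.0000 vs cont=3.0225 → 3.0225 [wait]  ⇒ S*(0)=-

price = 3.0225
boundary = - - - - - - 38.2227 44.0318 50.7239
tree:
3.0225
4.5963 1.3729
6.8394 2.2481 0.4521
9.9196 3.6209 0.8050 0.0798
13.9531 5.7154 1.4209 0.1552 0.0000
18.9170 8.7981 2.4819 0.3020 0.0000 0.0000
24.5373 13.1145 4.2791 0.5876 0.0000 0.0000 0.0000
29.5801 18.7282 7.2558 1.1432 0.0000 0.0000 0.0000 0.0000
33.9576 24.5373 12.0361 2.2240 0.0000 0.0000 0.0000 0.0000 0.0000
37.7575 29.5801 18.7282 4.3269 0.0000 0.0000 0.0000 0.0000 0.0000 0.0000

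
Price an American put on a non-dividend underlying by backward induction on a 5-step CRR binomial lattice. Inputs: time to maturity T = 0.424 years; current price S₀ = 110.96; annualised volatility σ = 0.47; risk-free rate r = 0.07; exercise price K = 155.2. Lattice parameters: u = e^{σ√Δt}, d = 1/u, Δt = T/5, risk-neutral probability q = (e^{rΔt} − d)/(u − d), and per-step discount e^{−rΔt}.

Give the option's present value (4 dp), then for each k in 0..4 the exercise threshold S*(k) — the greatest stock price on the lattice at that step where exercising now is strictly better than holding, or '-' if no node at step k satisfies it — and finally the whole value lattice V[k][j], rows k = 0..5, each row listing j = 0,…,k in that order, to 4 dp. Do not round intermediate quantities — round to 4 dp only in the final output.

price = 45.0404
boundary = - 96.7668 110.9600 96.7668 110.9600
tree:
45.0404
58.4332 31.5119
70.8110 44.2400 18.5168
81.6054 58.4332 29.4424 7.2580
91.0191 70.8110 44.2400 14.2467 0.0000
99.2287 81.6054 58.4332 27.9650 0.0000 0.0000

params: Δt=0.08480 u=1.14667 d=0.87209 q=0.48752 e^(-rΔt)=0.99408
t_5 payoffs: 99.2287 81.6054 58.4332 27.9650 0.0000 0.0000
t_4: node(4,0) S=64.1809 payoff=91.0191 vs cont=90.1006 → 91.0191 [stop]  node(4,1) S=84.3890 payoff=70.8110 vs cont=69.8924 → 70.8110 [stop]  node(4,2) S=110.9600 payoff=44.2400 vs cont=43.3215 → 44.2400 [stop]  node(4,3) S=145.8971 payoff=9.3029 vs cont=14.2467 → 14.2467 [wait]  node(4,4) S=191.8347 payoff=0.0000 vs cont=0.0000 → 0.0000 [wait]  ⇒ S*(4)=110.9600
t_3: node(3,0) S=73.5946 payoff=81.6054 vs cont=80.6869 → 81.6054 [stop]  node(3,1) S=96.7668 payoff=58.4332 vs cont=57.5147 → 58.4332 [stop]  node(3,2) S=127.2350 payoff=27.9650 vs cont=29.4424 → 29.4424 [wait]  node(3,3) S=167.2965 payoff=0.0000 vs cont=7.2580 → 7.2580 [wait]  ⇒ S*(3)=96.7668
t_2: node(2,0) S=84.3890 payoff=70.8110 vs cont=69.8924 → 70.8110 [stop]  node(2,1) S=110.9600 payoff=44.2400 vs cont=44.0375 → 44.2400 [stop]  node(2,2) S=145.8971 payoff=9.3029 vs cont=18.5168 → 18.5168 [wait]  ⇒ S*(2)=110.9600
t_1: node(1,0) S=96.7668 payoff=58.4332 vs cont=57.5147 → 58.4332 [stop]  node(1,1) S=127.2350 payoff=27.9650 vs cont=31.5119 → 31.5119 [wait]  ⇒ S*(1)=96.7668
t_0: node(0,0) S=110.9600 payoff=44.2400 vs cont=45.0404 → 45.0404 [wait]  ⇒ S*(0)=-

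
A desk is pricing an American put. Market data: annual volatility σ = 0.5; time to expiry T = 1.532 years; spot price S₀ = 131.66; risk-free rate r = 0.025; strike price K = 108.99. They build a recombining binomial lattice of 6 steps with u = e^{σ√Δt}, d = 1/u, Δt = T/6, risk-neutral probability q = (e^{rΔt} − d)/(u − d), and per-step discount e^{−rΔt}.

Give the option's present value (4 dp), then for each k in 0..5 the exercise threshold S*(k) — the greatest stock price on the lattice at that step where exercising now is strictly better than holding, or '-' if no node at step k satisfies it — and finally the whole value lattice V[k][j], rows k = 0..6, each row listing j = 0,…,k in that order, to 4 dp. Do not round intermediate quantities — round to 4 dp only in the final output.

price = 18.2897
boundary = - - - - 47.9238 61.6988
tree:
18.2897
26.1355 8.9496
36.1868 14.2084 2.6420
48.1720 22.0364 4.8319 0.0000
61.0662 33.0799 8.8368 0.0000 0.0000
71.7658 47.2912 16.1613 0.0000 0.0000 0.0000
80.0765 61.0662 29.5567 0.0000 0.0000 0.0000 0.0000

Δt=0.25533, u=1.28744, d=0.77674, q=0.44971, disc=e^(-rΔt)=0.99364
k=6 terminal: V=max(K-S,0) → 80.0765 61.0662 29.5567 0.0000 0.0000 0.0000 0.0000
k=5: j=0 S=37.2242 intr=71.7658 cont=71.0723 V=71.7658[EX]; j=1 S=61.6988 intr=47.2912 cont=46.5977 V=47.2912[EX]; j=2 S=102.2653 intr=6.7247 cont=16.1613 V=16.1613[hold]; j=3 S=169.5038 intr=0.0000 cont=0.0000 V=0.0000[hold]; j=4 S=280.9511 intr=0.0000 cont=0.0000 V=0.0000[hold]; j=5 S=465.6740 intr=0.0000 cont=0.0000 V=0.0000[hold]  S*(5)=61.6988
k=4: j=0 S=47.9238 intr=61.0662 cont=60.3727 V=61.0662[EX]; j=1 S=79.4333 intr=29.5567 cont=33.0799 V=33.0799[hold]; j=2 S=131.6600 intr=0.0000 cont=8.8368 V=8.8368[hold]; j=3 S=218.2253 intr=0.0000 cont=0.0000 V=0.0000[hold]; j=4 S=361.7065 intr=0.0000 cont=0.0000 V=0.0000[hold]  S*(4)=47.9238
k=3: j=0 S=61.6988 intr=47.2912 cont=48.1720 V=48.1720[hold]; j=1 S=102.2653 intr=6.7247 cont=22.0364 V=22.0364[hold]; j=2 S=169.5038 intr=0.0000 cont=4.8319 V=4.8319[hold]; j=3 S=280.9511 intr=0.0000 cont=0.0000 V=0.0000[hold]  S*(3)=-
k=2: j=0 S=79.4333 intr=29.5567 cont=36.1868 V=36.1868[hold]; j=1 S=131.6600 intr=0.0000 cont=14.2084 V=14.2084[hold]; j=2 S=218.2253 intr=0.0000 cont=2.6420 V=2.6420[hold]  S*(2)=-
k=1: j=0 S=102.2653 intr=6.7247 cont=26.1355 V=26.1355[hold]; j=1 S=169.5038 intr=0.0000 cont=8.9496 V=8.9496[hold]  S*(1)=-
k=0: j=0 S=131.6600 intr=0.0000 cont=18.2897 V=18.2897[hold]  S*(0)=-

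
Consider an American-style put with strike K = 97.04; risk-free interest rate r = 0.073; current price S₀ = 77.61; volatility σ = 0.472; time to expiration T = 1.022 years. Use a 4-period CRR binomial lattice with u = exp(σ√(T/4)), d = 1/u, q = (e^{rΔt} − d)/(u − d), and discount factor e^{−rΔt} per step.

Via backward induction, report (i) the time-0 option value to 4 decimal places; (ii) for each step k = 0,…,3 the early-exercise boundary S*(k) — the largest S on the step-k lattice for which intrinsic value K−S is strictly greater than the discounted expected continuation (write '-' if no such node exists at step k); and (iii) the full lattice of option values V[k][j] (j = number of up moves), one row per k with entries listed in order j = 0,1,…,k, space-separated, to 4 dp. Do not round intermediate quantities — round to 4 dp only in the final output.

price = 24.9898
boundary = - 61.1368 48.1602 61.1368
tree:
24.9898
35.9032 14.1345
48.8798 23.0065 5.0670
59.1021 35.9032 9.9223 0.0000
67.1546 48.8798 19.4300 0.0000 0.0000

Δt=0.25550  u=1.26945  d=0.78774  q=0.47972  discount=0.98152
step 4 (expiry): payoffs max(K−S,0) = 67.1546 48.8798 19.4300 0.0000 0.0000
step 3: (k=3,j=0): S=37.9379, (K−S)⁺=59.1021, hold=57.3089 ⇒ V=59.1021 exercise | (k=3,j=1): S=61.1368, (K−S)⁺=35.9032, hold=34.1100 ⇒ V=35.9032 exercise | (k=3,j=2): S=98.5218, (K−S)⁺=0.0000, hold=9.9223 ⇒ V=9.9223 continue | (k=3,j=3): S=158.7677, (K−S)⁺=0.0000, hold=0.0000 ⇒ V=0.0000 continue  boundary S*=61.1368
step 2: (k=2,j=0): S=48.1602, (K−S)⁺=48.8798, hold=47.0867 ⇒ V=48.8798 exercise | (k=2,j=1): S=77.6100, (K−S)⁺=19.4300, hold=23.0065 ⇒ V=23.0065 continue | (k=2,j=2): S=125.0683, (K−S)⁺=0.0000, hold=5.0670 ⇒ V=5.0670 continue  boundary S*=48.1602
step 1: (k=1,j=0): S=61.1368, (K−S)⁺=35.9032, hold=35.7940 ⇒ V=35.9032 exercise | (k=1,j=1): S=98.5218, (K−S)⁺=0.0000, hold=14.1345 ⇒ V=14.1345 continue  boundary S*=61.1368
step 0: (k=0,j=0): S=77.6100, (K−S)⁺=19.4300, hold=24.9898 ⇒ V=24.9898 continue  boundary S*=-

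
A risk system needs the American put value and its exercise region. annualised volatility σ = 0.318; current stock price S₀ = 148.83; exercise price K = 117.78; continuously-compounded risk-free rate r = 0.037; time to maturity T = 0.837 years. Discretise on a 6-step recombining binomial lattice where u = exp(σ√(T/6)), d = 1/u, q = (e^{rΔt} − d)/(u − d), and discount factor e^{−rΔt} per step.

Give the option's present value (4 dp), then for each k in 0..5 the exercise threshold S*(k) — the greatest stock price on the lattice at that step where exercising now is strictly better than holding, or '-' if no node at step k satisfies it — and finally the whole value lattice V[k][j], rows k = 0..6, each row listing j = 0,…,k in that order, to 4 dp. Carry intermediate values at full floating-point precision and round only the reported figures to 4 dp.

Δt=0.13950, u=1.12611, d=0.88801, q=0.49208, disc=e^(-rΔt)=0.99485
k=6 terminal: V=max(K-S,0) → 44.8009 25.2330 0.4183 0.0000 0.0000 0.0000 0.0000
k=5: j=0 S=82.1827 intr=35.5973 cont=34.9910 V=35.5973[EX]; j=1 S=104.2184 intr=13.5616 cont=12.9553 V=13.5616[EX]; j=2 S=132.1626 intr=0.0000 cont=0.2114 V=0.2114[hold]; j=3 S=167.5994 intr=0.0000 cont=0.0000 V=0.0000[hold]; j=4 S=212.5380 intr=0.0000 cont=0.0000 V=0.0000[hold]; j=5 S=269.5260 intr=0.0000 cont=0.0000 V=0.0000[hold]  S*(5)=104.2184
k=4: j=0 S=92.5470 intr=25.2330 cont=24.6267 V=25.2330[EX]; j=1 S=117.3617 intr=0.4183 cont=6.9563 V=6.9563[hold]; j=2 S=148.8300 intr=0.0000 cont=0.1068 V=0.1068[hold]; j=3 S=188.7359 intr=0.0000 cont=0.0000 V=0.0000[hold]; j=4 S=239.3419 intr=0.0000 cont=0.0000 V=0.0000[hold]  S*(4)=92.5470
k=3: j=0 S=104.2184 intr=13.5616 cont=16.1559 V=16.1559[hold]; j=1 S=132.1626 intr=0.0000 cont=3.5674 V=3.5674[hold]; j=2 S=167.5994 intr=0.0000 cont=0.0540 V=0.0540[hold]; j=3 S=212.5380 intr=0.0000 cont=0.0000 V=0.0000[hold]  S*(3)=-
k=2: j=0 S=117.3617 intr=0.4183 cont=9.9101 V=9.9101[hold]; j=1 S=148.8300 intr=0.0000 cont=1.8290 V=1.8290[hold]; j=2 S=188.7359 intr=0.0000 cont=0.0273 V=0.0273[hold]  S*(2)=-
k=1: j=0 S=132.1626 intr=0.0000 cont=5.9031 V=5.9031[hold]; j=1 S=167.5994 intr=0.0000 cont=0.9376 V=0.9376[hold]  S*(1)=-
k=0: j=0 S=148.8300 intr=0.0000 cont=3.4419 V=3.4419[hold]  S*(0)=-

price = 3.4419
boundary = - - - - 92.5470 104.2184
tree:
3.4419
5.9031 0.9376
9.9101 1.8290 0.0273
16.1559 3.5674 0.0540 0.0000
25.2330 6.9563 0.1068 0.0000 0.0000
35.5973 13.5616 0.2114 0.0000 0.0000 0.0000
44.8009 25.2330 0.4183 0.0000 0.0000 0.0000 0.0000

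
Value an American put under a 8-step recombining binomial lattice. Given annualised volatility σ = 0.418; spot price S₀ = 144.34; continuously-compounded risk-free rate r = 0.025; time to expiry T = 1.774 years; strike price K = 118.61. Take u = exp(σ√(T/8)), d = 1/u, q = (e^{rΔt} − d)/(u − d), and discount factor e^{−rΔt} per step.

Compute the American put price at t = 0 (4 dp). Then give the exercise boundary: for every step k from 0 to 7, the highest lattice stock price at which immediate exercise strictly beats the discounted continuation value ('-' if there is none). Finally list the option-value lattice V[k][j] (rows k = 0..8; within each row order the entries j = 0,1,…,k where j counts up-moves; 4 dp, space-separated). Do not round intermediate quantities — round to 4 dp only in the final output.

price = 16.3939
boundary = - - - - - 53.9460 65.6818 79.9706
tree:
16.3939
23.0153 8.9712
31.4291 13.6092 3.7417
41.5577 20.1505 6.2453 0.9058
52.9406 28.9570 10.2584 1.7024 0.0000
64.6640 40.0843 16.4998 3.1995 0.0000 0.0000
74.3029 52.9282 25.7848 6.0135 0.0000 0.0000 0.0000
82.2195 64.6640 38.6394 11.3021 0.0000 0.0000 0.0000 0.0000
88.7216 74.3029 52.9282 21.2421 0.0000 0.0000 0.0000 0.0000 0.0000

params: Δt=0.22175 u=1.21755 d=0.82132 q=0.46498 e^(-rΔt)=0.99447
t_8 payoffs: 88.7216 74.3029 52.9282 21.2421 0.0000 0.0000 0.0000 0.0000 0.0000
t_7: node(7,0) S=36.3905 payoff=82.2195 vs cont=81.5638 → 82.2195 [stop]  node(7,1) S=53.9460 payoff=64.6640 vs cont=64.0083 → 64.6640 [stop]  node(7,2) S=79.9706 payoff=38.6394 vs cont=37.9837 → 38.6394 [stop]  node(7,3) S=118.5499 payoff=0.0601 vs cont=11.3021 → 11.3021 [wait]  node(7,4) S=175.7406 payoff=0.0000 vs cont=0.0000 → 0.0000 [wait]  node(7,5) S=260.5213 payoff=0.0000 vs cont=0.0000 → 0.0000 [wait]  node(7,6) S=386.2017 payoff=0.0000 vs cont=0.0000 → 0.0000 [wait]  node(7,7) S=572.5127 payoff=0.0000 vs cont=0.0000 → 0.0000 [wait]  ⇒ S*(7)=79.9706
t_6: node(6,0) S=44.3071 payoff=74.3029 vs cont=73.6471 → 74.3029 [stop]  node(6,1) S=65.6818 payoff=52.9282 vs cont=52.2725 → 52.9282 [stop]  node(6,2) S=97.3679 payoff=21.2421 vs cont=25.7848 → 25.7848 [wait]  node(6,3) S=144.3400 payoff=0.0000 vs cont=6.0135 → 6.0135 [wait]  node(6,4) S=213.9724 payoff=0.0000 vs cont=0.0000 → 0.0000 [wait]  node(6,5) S=317.1967 payoff=0.0000 vs cont=0.0000 → 0.0000 [wait]  node(6,6) S=470.2184 payoff=0.0000 vs cont=0.0000 → 0.0000 [wait]  ⇒ S*(6)=65.6818
t_5: node(5,0) S=53.9460 payoff=64.6640 vs cont=64.0083 → 64.6640 [stop]  node(5,1) S=79.9706 payoff=38.6394 vs cont=40.0843 → 40.0843 [wait]  node(5,2) S=118.5499 payoff=0.0601 vs cont=16.4998 → 16.4998 [wait]  node(5,3) S=175.7406 payoff=0.0000 vs cont=3.1995 → 3.1995 [wait]  node(5,4) S=260.5213 payoff=0.0000 vs cont=0.0000 → 0.0000 [wait]  node(5,5) S=386.2017 payoff=0.0000 vs cont=0.0000 → 0.0000 [wait]  ⇒ S*(5)=53.9460
t_4: node(4,0) S=65.6818 payoff=52.9282 vs cont=52.9406 → 52.9406 [wait]  node(4,1) S=97.3679 payoff=21.2421 vs cont=28.9570 → 28.9570 [wait]  node(4,2) S=144.3400 payoff=0.0000 vs cont=10.2584 → 10.2584 [wait]  node(4,3) S=213.9724 payoff=0.0000 vs cont=1.7024 → 1.7024 [wait]  node(4,4) S=317.1967 payoff=0.0000 vs cont=0.0000 → 0.0000 [wait]  ⇒ S*(4)=-
t_3: node(3,0) S=79.9706 payoff=38.6394 vs cont=41.5577 → 41.5577 [wait]  node(3,1) S=118.5499 payoff=0.0601 vs cont=20.1505 → 20.1505 [wait]  node(3,2) S=175.7406 payoff=0.0000 vs cont=6.2453 → 6.2453 [wait]  node(3,3) S=260.5213 payoff=0.0000 vs cont=0.9058 → 0.9058 [wait]  ⇒ S*(3)=-
t_2: node(2,0) S=97.3679 payoff=21.2421 vs cont=31.4291 → 31.4291 [wait]  node(2,1) S=144.3400 payoff=0.0000 vs cont=13.6092 → 13.6092 [wait]  node(2,2) S=213.9724 payoff=0.0000 vs cont=3.7417 → 3.7417 [wait]  ⇒ S*(2)=-
t_1: node(1,0) S=118.5499 payoff=0.0601 vs cont=23.0153 → 23.0153 [wait]  node(1,1) S=175.7406 payoff=0.0000 vs cont=8.9712 → 8.9712 [wait]  ⇒ S*(1)=-
t_0: node(0,0) S=144.3400 payoff=0.0000 vs cont=16.3939 → 16.3939 [wait]  ⇒ S*(0)=-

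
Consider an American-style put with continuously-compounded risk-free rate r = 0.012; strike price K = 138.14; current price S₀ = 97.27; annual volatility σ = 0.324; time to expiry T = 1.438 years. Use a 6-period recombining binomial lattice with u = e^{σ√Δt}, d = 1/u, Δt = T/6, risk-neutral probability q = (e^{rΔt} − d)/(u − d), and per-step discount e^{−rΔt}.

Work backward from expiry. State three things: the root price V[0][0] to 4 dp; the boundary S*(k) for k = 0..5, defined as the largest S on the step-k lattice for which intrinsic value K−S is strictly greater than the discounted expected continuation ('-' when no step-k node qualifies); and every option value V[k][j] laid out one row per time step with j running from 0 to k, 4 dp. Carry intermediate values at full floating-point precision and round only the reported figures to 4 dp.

Δt=0.23967, u=1.17189, d=0.85332, q=0.46947, disc=e^(-rΔt)=0.99713
k=6 terminal: V=max(K-S,0) → 100.5856 86.5657 67.3118 40.8700 4.5569 0.0000 0.0000
k=5: j=0 S=44.0096 intr=94.1304 cont=93.7337 V=94.1304[EX]; j=1 S=60.4394 intr=77.7006 cont=77.3039 V=77.7006[EX]; j=2 S=83.0028 intr=55.1372 cont=54.7405 V=55.1372[EX]; j=3 S=113.9896 intr=24.1504 cont=23.7537 V=24.1504[EX]; j=4 S=156.5445 intr=0.0000 cont=2.4106 V=2.4106[hold]; j=5 S=214.9862 intr=0.0000 cont=0.0000 V=0.0000[hold]  S*(5)=113.9896
k=4: j=0 S=51.5743 intr=86.5657 cont=86.1690 V=86.5657[EX]; j=1 S=70.8282 intr=67.3118 cont=66.9151 V=67.3118[EX]; j=2 S=97.2700 intr=40.8700 cont=40.4733 V=40.8700[EX]; j=3 S=133.5831 intr=4.5569 cont=13.9042 V=13.9042[hold]; j=4 S=183.4528 intr=0.0000 cont=1.2752 V=1.2752[hold]  S*(4)=97.2700
k=3: j=0 S=60.4394 intr=77.7006 cont=77.3039 V=77.7006[EX]; j=1 S=83.0028 intr=55.1372 cont=54.7405 V=55.1372[EX]; j=2 S=113.9896 intr=24.1504 cont=28.1293 V=28.1293[hold]; j=3 S=156.5445 intr=0.0000 cont=7.9524 V=7.9524[hold]  S*(3)=83.0028
k=2: j=0 S=70.8282 intr=67.3118 cont=66.9151 V=67.3118[EX]; j=1 S=97.2700 intr=40.8700 cont=42.3359 V=42.3359[hold]; j=2 S=133.5831 intr=4.5569 cont=18.6033 V=18.6033[hold]  S*(2)=70.8282
k=1: j=0 S=83.0028 intr=55.1372 cont=55.4267 V=55.4267[hold]; j=1 S=113.9896 intr=24.1504 cont=31.1046 V=31.1046[hold]  S*(1)=-
k=0: j=0 S=97.2700 intr=40.8700 cont=43.8818 V=43.8818[hold]  S*(0)=-

price = 43.8818
boundary = - - 70.8282 83.0028 97.2700 113.9896
tree:
43.8818
55.4267 31.1046
67.3118 42.3359 18.6033
77.7006 55.1372 28.1293 7.9524
86.5657 67.3118 40.8700 13.9042 1.2752
94.1304 77.7006 55.1372 24.1504 2.4106 0.0000
100.5856 86.5657 67.3118 40.8700 4.5569 0.0000 0.0000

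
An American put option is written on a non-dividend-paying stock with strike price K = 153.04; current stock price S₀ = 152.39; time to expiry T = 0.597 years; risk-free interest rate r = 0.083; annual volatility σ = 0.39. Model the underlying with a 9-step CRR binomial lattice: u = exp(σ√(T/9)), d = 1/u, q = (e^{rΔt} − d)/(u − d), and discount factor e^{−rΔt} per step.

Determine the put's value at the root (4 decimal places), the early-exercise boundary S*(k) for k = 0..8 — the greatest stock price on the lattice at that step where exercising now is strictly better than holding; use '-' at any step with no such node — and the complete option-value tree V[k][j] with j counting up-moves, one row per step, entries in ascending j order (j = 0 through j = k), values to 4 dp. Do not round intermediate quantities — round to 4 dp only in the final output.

params: Δt=0.06633 u=1.10566 d=0.90443 q=0.50235 e^(-rΔt)=0.99451
t_9 payoffs: 91.3308 77.6010 60.8165 40.2975 15.2132 0.0000 0.0000 0.0000 0.0000 0.0000
t_8: node(8,0) S=68.2296 payoff=84.8104 vs cont=83.9701 → 84.8104 [stop]  node(8,1) S=83.4101 payoff=69.6299 vs cont=68.7896 → 69.6299 [stop]  node(8,2) S=101.9682 payoff=51.0718 vs cont=50.2315 → 51.0718 [stop]  node(8,3) S=124.6553 payoff=28.3847 vs cont=27.5445 → 28.3847 [stop]  node(8,4) S=152.3900 payoff=0.6500 vs cont=7.5294 → 7.5294 [wait]  node(8,5) S=186.2955 payoff=0.0000 vs cont=0.0000 → 0.0000 [wait]  node(8,6) S=227.7447 payoff=0.0000 vs cont=0.0000 → 0.0000 [wait]  node(8,7) S=278.4159 payoff=0.0000 vs cont=0.0000 → 0.0000 [wait]  node(8,8) S=340.3611 payoff=0.0000 vs cont=0.0000 → 0.0000 [wait]  ⇒ S*(8)=124.6553
t_7: node(7,0) S=75.4390 payoff=77.6010 vs cont=76.7607 → 77.6010 [stop]  node(7,1) S=92.2235 payoff=60.8165 vs cont=59.9762 → 60.8165 [stop]  node(7,2) S=112.7425 payoff=40.2975 vs cont=39.4572 → 40.2975 [stop]  node(7,3) S=137.8268 payoff=15.2132 vs cont=17.8098 → 17.8098 [wait]  node(7,4) S=168.4920 payoff=0.0000 vs cont=3.7265 → 3.7265 [wait]  node(7,5) S=205.9801 payoff=0.0000 vs cont=0.0000 → 0.0000 [wait]  node(7,6) S=251.8089 payoff=0.0000 vs cont=0.0000 → 0.0000 [wait]  node(7,7) S=307.8343 payoff=0.0000 vs cont=0.0000 → 0.0000 [wait]  ⇒ S*(7)=112.7425
t_6: node(6,0) S=83.4101 payoff=69.6299 vs cont=68.7896 → 69.6299 [stop]  node(6,1) S=101.9682 payoff=51.0718 vs cont=50.2315 → 51.0718 [stop]  node(6,2) S=124.6553 payoff=28.3847 vs cont=28.8417 → 28.8417 [wait]  node(6,3) S=152.3900 payoff=0.6500 vs cont=10.6762 → 10.6762 [wait]  node(6,4) S=186.2955 payoff=0.0000 vs cont=1.8443 → 1.8443 [wait]  node(6,5) S=227.7447 payoff=0.0000 vs cont=0.0000 → 0.0000 [wait]  node(6,6) S=278.4159 payoff=0.0000 vs cont=0.0000 → 0.0000 [wait]  ⇒ S*(6)=101.9682
t_5: node(5,0) S=92.2235 payoff=60.8165 vs cont=59.9762 → 60.8165 [stop]  node(5,1) S=112.7425 payoff=40.2975 vs cont=39.6855 → 40.2975 [stop]  node(5,2) S=137.8268 payoff=15.2132 vs cont=19.6081 → 19.6081 [wait]  node(5,3) S=168.4920 payoff=0.0000 vs cont=6.2053 → 6.2053 [wait]  node(5,4) S=205.9801 payoff=0.0000 vs cont=0.9128 → 0.9128 [wait]  node(5,5) S=251.8089 payoff=0.0000 vs cont=0.0000 → 0.0000 [wait]  ⇒ S*(5)=112.7425
t_4: node(4,0) S=101.9682 payoff=51.0718 vs cont=50.2315 → 51.0718 [stop]  node(4,1) S=124.6553 payoff=28.3847 vs cont=29.7401 → 29.7401 [wait]  node(4,2) S=152.3900 payoff=0.6500 vs cont=12.8045 → 12.8045 [wait]  node(4,3) S=186.2955 payoff=0.0000 vs cont=3.5271 → 3.5271 [wait]  node(4,4) S=227.7447 payoff=0.0000 vs cont=0.4518 → 0.4518 [wait]  ⇒ S*(4)=101.9682
t_3: node(3,0) S=112.7425 payoff=40.2975 vs cont=40.1343 → 40.2975 [stop]  node(3,1) S=137.8268 payoff=15.2132 vs cont=21.1160 → 21.1160 [wait]  node(3,2) S=168.4920 payoff=0.0000 vs cont=8.0994 → 8.0994 [wait]  node(3,3) S=205.9801 payoff=0.0000 vs cont=1.9714 → 1.9714 [wait]  ⇒ S*(3)=112.7425
t_2: node(2,0) S=124.6553 payoff=28.3847 vs cont=30.4934 → 30.4934 [wait]  node(2,1) S=152.3900 payoff=0.6500 vs cont=14.4971 → 14.4971 [wait]  node(2,2) S=186.2955 payoff=0.0000 vs cont=4.9934 → 4.9934 [wait]  ⇒ S*(2)=-
t_1: node(1,0) S=137.8268 payoff=15.2132 vs cont=22.3344 → 22.3344 [wait]  node(1,1) S=168.4920 payoff=0.0000 vs cont=9.6696 → 9.6696 [wait]  ⇒ S*(1)=-
t_0: node(0,0) S=152.3900 payoff=0.6500 vs cont=15.8846 → 15.8846 [wait]  ⇒ S*(0)=-

price = 15.8846
boundary = - - - 112.7425 101.9682 112.7425 101.9682 112.7425 124.6553
tree:
15.8846
22.3344 9.6696
30.4934 14.4971 4.9934
40.2975 21.1160 8.0994 1.9714
51.0718 29.7401 12.8045 3.5271 0.4518
60.8165 40.2975 19.6081 6.2053 0.9128 0.0000
69.6299 51.0718 28.8417 10.6762 1.8443 0.0000 0.0000
77.6010 60.8165 40.2975 17.8098 3.7265 0.0000 0.0000 0.0000
84.8104 69.6299 51.0718 28.3847 7.5294 0.0000 0.0000 0.0000 0.0000
91.3308 77.6010 60.8165 40.2975 15.2132 0.0000 0.0000 0.0000 0.0000 0.0000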